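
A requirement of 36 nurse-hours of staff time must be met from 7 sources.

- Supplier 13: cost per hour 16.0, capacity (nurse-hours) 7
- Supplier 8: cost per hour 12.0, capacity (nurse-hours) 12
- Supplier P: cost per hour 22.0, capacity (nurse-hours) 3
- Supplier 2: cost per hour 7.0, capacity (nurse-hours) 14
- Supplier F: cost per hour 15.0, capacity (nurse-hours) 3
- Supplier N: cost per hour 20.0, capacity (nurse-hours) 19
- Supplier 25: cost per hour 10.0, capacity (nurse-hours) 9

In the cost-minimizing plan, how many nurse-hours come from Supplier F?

Fill from the cheapest source first.
Supplier 2 at 7.0: take all 14 nurse-hours → 22 still needed.
Take 9 from Supplier 25 at 10.0 → need 13 more.
Supplier 8 (12.0): use full 12 → 1 nurse-hours to go.
Supplier F at 15.0: take 1 of its 3 → requirement met.
Supplier 13, Supplier N, Supplier P: unused.

1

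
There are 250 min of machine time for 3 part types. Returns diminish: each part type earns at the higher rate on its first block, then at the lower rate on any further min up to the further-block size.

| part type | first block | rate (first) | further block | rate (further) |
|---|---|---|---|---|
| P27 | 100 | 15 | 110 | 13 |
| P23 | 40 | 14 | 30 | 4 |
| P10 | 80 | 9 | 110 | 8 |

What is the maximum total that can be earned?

3490

Order all 6 blocks by rate: P27/T1 15 > P23/T1 14 > P27/T2 13 > P10/T1 9 > P10/T2 8 > P23/T2 4.
Fill P27 T1 block (100 at 15) → 150 left.
P23 T1 at 14: fill all 40 → 110 left.
P27 T2 at 13: fill all 110 → 0 left.
Total = 15×100 + 14×40 + 13×110 = 3490.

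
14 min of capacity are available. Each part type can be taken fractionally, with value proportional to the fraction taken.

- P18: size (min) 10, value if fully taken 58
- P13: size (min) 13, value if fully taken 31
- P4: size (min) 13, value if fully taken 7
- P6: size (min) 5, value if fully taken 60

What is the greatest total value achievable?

Sort by value density: P6 60/5≈12, P18 58/10≈5.8, P13 31/13≈2.38, P4 7/13≈0.538.
All 5 min of P6 fit (value 60) → 9 remain.
Fill the last 9 min with part of P18: 9/10 of it earns 52.2.
Total value = 112.2.

112.2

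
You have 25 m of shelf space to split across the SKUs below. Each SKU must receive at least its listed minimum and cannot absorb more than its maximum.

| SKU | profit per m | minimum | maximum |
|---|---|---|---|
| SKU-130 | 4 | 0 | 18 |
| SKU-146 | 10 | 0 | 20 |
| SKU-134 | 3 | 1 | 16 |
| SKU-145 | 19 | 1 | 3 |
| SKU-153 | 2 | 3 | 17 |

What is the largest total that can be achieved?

Meeting every minimum uses 0+0+1+1+3 = 5 m, leaving 20.
Order the SKUs by profit per m: SKU-145 19 > SKU-146 10 > SKU-130 4 > SKU-134 3 > SKU-153 2.
SKU-145: +2 to 3 (cap) ; 18 left.
SKU-146 has room for 20 more but only 18 remain, so it gets 18.
Total = 10×18 + 3×1 + 19×3 + 2×3 = 246.

246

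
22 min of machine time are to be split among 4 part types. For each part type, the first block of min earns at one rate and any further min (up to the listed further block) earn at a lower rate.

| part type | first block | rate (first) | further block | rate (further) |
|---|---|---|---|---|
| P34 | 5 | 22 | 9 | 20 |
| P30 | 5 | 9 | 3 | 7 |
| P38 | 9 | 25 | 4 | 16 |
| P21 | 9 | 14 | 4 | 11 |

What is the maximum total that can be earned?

Rank every tier by rate: P38/tier1 25 > P34/tier1 22 > P34/tier2 20 > P38/tier2 16 > P21/tier1 14 > P21/tier2 11 > P30/tier1 9 > P30/tier2 7.
P38 tier1 at 25: fill all 9 — 13 left.
P34 tier1 at 22: fill all 5 — 8 left.
8 remain; put them into P34 tier2 at 20.
Total = 25×9 + 22×5 + 20×8 = 495.

495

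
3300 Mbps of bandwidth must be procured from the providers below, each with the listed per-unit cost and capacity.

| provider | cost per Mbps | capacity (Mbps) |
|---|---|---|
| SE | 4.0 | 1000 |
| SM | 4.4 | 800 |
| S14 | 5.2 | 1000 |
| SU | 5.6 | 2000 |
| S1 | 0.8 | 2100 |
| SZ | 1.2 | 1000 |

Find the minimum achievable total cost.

Fill from the cheapest provider first.
S1 at 0.8: take all 2100 Mbps — 1200 still needed.
SZ (1.2): use full 1000 — 200 Mbps to go.
SE at 4.0: take 200 of its 1000 — requirement met.
SM, S14, SU: unused.
Cost = 2100×0.8 + 1000×1.2 + 200×4.0 = 3680.

3680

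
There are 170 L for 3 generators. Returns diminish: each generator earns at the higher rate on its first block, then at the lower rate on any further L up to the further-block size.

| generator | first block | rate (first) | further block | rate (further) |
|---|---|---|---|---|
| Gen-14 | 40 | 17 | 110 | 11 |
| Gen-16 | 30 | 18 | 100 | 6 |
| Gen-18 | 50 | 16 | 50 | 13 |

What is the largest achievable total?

Rank every tier by rate: Gen-16/tier1 18 > Gen-14/tier1 17 > Gen-18/tier1 16 > Gen-18/tier2 13 > Gen-14/tier2 11 > Gen-16/tier2 6.
Gen-16/tier1 (18): +30 — 140 left.
Fill Gen-14 tier1 block (40 at 17) — 100 left.
Fill Gen-18 tier1 block (50 at 16) — 50 left.
Fill Gen-18 tier2 block (50 at 13) — 0 left.
Total = 18×30 + 17×40 + 16×50 + 13×50 = 2670.

2670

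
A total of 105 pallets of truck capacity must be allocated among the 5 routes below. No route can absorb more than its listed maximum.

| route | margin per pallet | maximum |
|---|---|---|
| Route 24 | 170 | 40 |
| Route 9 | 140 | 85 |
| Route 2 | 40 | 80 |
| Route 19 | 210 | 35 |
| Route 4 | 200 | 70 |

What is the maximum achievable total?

21350

Rank by margin per pallet: Route 19 210 > Route 4 200 > Route 24 170 > Route 9 140 > Route 2 40.
Give Route 19 35 to hit its cap of 35 ; 70 left.
Route 4: +70 to 70 (cap) ; 0 left.
Total = 210×35 + 200×70 = 21350.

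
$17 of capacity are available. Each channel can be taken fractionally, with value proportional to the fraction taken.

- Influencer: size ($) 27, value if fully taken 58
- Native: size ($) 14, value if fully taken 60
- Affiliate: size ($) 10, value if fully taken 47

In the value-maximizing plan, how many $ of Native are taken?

7

Sort by value density: Affiliate 47/10≈4.7, Native 60/14≈4.29, Influencer 58/27≈2.15.
All 10 $ of Affiliate fit (value 47) → 7 remain.
Only 7 $ remain; take 7/14 of Native for value 60×7/14 = 30.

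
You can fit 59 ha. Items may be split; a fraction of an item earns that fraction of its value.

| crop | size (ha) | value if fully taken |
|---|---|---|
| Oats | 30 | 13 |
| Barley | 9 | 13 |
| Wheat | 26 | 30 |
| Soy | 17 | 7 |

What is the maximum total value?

53.4

Best value per unit of size first: Barley 13/9≈1.44, Wheat 30/26≈1.15, Oats 13/30≈0.433, Soy 7/17≈0.412.
Take all of Barley (9 ha, value 13) — 50 ha left.
Take all of Wheat (26 ha, value 30) — 24 ha left.
24 ha left: a 24/30 share of Oats gives 13×24/30 = 10.4.
Total value = 53.4.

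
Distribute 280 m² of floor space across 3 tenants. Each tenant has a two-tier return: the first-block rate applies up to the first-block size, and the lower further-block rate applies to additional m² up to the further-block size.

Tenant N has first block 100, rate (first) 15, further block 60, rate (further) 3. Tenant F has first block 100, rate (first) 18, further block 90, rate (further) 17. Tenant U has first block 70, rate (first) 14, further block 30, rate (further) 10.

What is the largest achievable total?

Order all 6 blocks by rate: Tenant F/first 18 > Tenant F/second 17 > Tenant N/first 15 > Tenant U/first 14 > Tenant U/second 10 > Tenant N/second 3.
Tenant F first at 18: fill all 100 → 180 left.
Fill Tenant F second block (90 at 17) → 90 left.
Tenant N/first: +90 of 100 at 15; pool empty.
Total = 18×100 + 17×90 + 15×90 = 4680.

4680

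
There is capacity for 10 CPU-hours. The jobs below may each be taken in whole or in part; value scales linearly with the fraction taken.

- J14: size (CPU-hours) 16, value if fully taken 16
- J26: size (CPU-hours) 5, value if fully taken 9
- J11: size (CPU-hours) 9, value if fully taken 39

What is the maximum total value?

40.8

Best value per unit of size first: J11 39/9≈4.33, J26 9/5≈1.8, J14 16/16≈1.
J11: take in full, 9 CPU-hours for value 39 → 1 left.
Only 1 CPU-hours remain; take 1/5 of J26 for value 9×1/5 = 1.8.
Total value = 40.8.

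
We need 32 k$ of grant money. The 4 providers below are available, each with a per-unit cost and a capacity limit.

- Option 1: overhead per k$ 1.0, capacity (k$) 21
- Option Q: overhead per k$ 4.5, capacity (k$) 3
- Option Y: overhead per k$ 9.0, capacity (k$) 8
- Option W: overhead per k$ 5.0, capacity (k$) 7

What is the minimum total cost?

78.5

Use providers in increasing cost order.
Take 21 from Option 1 at 1.0 → need 11 more.
Option Q at 4.5: take all 3 k$ → 8 still needed.
Option W at 5.0: take all 7 k$ → 1 still needed.
Take 1 from Option Y at 9.0 to finish.
Cost = 21×1.0 + 3×4.5 + 7×5.0 + 1×9.0 = 78.5.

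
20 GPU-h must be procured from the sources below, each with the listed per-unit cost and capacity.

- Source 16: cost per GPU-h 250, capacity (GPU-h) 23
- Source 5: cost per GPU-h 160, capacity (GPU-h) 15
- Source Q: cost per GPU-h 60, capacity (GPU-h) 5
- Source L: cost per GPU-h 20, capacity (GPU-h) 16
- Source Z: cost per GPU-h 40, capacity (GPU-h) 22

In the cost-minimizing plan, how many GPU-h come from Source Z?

4

Fill from the cheapest source first.
Source L at 20: take all 16 GPU-h → 4 still needed.
Source Z at 40: take 4 of its 22 → requirement met.
Source Q, Source 5, Source 16: unused.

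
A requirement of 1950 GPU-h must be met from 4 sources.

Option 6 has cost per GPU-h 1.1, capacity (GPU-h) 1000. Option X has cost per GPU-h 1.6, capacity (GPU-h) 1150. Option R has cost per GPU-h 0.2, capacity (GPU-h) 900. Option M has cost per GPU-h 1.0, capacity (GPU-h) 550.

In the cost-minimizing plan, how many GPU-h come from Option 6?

Fill from the cheapest source first.
Take 900 from Option R at 0.2 ; need 1050 more.
Take 550 from Option M at 1.0 ; need 500 more.
Option 6 (1.1): take the remaining 500 ; done.
Option X: unused.

500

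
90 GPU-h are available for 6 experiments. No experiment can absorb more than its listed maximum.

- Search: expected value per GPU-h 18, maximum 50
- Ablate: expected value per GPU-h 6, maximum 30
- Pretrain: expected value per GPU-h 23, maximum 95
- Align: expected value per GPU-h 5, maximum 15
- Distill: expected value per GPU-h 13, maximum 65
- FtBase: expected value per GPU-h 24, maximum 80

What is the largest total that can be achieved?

2150

Rank by expected value per GPU-h: FtBase 24 > Pretrain 23 > Search 18 > Distill 13 > Ablate 6 > Align 5.
Give FtBase 80 to hit its cap of 80 — 10 left.
Pretrain: +10 (room for 95) → 10. Pool exhausted.
Total = 23×10 + 24×80 = 2150.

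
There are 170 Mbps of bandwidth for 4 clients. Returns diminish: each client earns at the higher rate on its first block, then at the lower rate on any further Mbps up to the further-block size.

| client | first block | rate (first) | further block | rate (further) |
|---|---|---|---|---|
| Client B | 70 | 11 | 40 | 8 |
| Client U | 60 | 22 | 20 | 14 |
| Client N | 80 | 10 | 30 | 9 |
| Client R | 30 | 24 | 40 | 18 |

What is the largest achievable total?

Rank every tier by rate: Client R/tier1 24 > Client U/tier1 22 > Client R/tier2 18 > Client U/tier2 14 > Client B/tier1 11 > Client N/tier1 10 > Client N/tier2 9 > Client B/tier2 8.
Fill Client R tier1 block (30 at 24) — 140 left.
Client U tier1 at 22: fill all 60 — 80 left.
Client R tier2 at 18: fill all 40 — 40 left.
Fill Client U tier2 block (20 at 14) — 20 left.
20 remain; put them into Client B tier1 at 11.
Total = 24×30 + 22×60 + 18×40 + 14×20 + 11×20 = 3260.

3260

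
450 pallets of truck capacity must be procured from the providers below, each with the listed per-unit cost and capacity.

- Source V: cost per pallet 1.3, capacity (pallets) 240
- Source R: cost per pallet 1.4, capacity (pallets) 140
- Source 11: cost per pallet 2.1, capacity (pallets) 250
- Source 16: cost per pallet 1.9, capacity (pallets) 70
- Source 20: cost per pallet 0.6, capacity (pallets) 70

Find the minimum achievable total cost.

550

Use providers in increasing cost order.
Take 70 from Source 20 at 0.6 — need 380 more.
Source V (1.3): use full 240 — 140 pallets to go.
Source R (1.4): use full 140 — 0 pallets to go.
Source 16, Source 11: unused.
Cost = 70×0.6 + 240×1.3 + 140×1.4 = 550.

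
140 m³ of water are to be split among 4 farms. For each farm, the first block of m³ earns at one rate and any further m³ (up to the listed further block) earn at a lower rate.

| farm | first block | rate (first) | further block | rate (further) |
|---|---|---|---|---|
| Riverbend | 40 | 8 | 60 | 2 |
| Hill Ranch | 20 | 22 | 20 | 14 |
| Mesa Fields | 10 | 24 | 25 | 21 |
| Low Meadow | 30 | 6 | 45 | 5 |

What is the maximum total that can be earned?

1955

Order all 8 blocks by rate: Mesa Fields/T1 24 > Hill Ranch/T1 22 > Mesa Fields/T2 21 > Hill Ranch/T2 14 > Riverbend/T1 8 > Low Meadow/T1 6 > Low Meadow/T2 5 > Riverbend/T2 2.
Mesa Fields T1 at 24: fill all 10 → 130 left.
Fill Hill Ranch T1 block (20 at 22) → 110 left.
Mesa Fields T2 at 21: fill all 25 → 85 left.
Hill Ranch T2 at 14: fill all 20 → 65 left.
Riverbend/T1 (8): +40 → 25 left.
Low Meadow/T1: +25 of 30 at 6; pool empty.
Total = 24×10 + 22×20 + 21×25 + 14×20 + 8×40 + 6×25 = 1955.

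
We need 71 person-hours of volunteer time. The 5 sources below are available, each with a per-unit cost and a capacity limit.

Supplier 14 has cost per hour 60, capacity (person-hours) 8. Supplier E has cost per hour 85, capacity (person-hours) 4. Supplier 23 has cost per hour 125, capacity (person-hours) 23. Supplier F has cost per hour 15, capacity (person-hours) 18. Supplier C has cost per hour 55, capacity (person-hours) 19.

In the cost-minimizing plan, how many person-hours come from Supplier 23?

Fill from the cheapest source first.
Supplier F (15): use full 18 ; 53 person-hours to go.
Take 19 from Supplier C at 55 ; need 34 more.
Supplier 14 at 60: take all 8 person-hours ; 26 still needed.
Supplier E (85): use full 4 ; 22 person-hours to go.
Take 22 from Supplier 23 at 125 to finish.

22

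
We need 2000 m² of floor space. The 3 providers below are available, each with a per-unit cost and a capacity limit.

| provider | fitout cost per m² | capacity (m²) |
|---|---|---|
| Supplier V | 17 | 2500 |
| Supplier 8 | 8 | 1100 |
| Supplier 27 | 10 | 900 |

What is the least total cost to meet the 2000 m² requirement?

Cheapest first:
Supplier 8 (8): use full 1100 ; 900 m² to go.
Supplier 27 at 10: take all 900 m² ; 0 still needed.
Supplier V: unused.
Cost = 1100×8 + 900×10 = 17800.

17800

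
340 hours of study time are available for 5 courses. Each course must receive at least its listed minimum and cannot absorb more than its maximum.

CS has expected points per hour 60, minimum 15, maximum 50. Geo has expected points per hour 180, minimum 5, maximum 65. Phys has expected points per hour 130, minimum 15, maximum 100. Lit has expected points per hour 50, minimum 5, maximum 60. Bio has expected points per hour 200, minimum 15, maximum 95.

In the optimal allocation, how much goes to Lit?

30

Meeting every minimum uses 15+5+15+5+15 = 55 hours, leaving 285.
Order the courses by expected points per hour: Bio 200 > Geo 180 > Phys 130 > CS 60 > Lit 50.
Bio takes 80 more to reach its cap of 95 → 205 left.
Give Geo 60 more to hit its cap of 65 → 145 left.
Phys takes 85 more to reach its cap of 100 → 60 left.
CS takes 35 more to reach its cap of 50 → 25 left.
Lit has room for 55 more but only 25 remain, so it gets 30.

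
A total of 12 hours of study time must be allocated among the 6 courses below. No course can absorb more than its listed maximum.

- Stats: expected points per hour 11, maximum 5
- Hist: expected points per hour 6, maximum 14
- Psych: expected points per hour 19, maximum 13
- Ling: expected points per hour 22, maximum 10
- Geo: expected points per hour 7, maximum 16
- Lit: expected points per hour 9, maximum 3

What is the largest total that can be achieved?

258

Rank by expected points per hour: Ling 22 > Psych 19 > Stats 11 > Lit 9 > Geo 7 > Hist 6.
Ling takes 10 to reach its cap of 10 → 2 left.
Psych has room for 13 but only 2 remain, so it gets 2.
Total = 19×2 + 22×10 = 258.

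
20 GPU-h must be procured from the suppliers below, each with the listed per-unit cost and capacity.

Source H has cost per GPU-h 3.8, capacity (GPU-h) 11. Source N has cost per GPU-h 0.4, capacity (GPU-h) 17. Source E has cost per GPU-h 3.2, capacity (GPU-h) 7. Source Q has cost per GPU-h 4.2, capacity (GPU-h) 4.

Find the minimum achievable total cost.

16.4

Fill from the cheapest supplier first.
Source N (0.4): use full 17 → 3 GPU-h to go.
Source E at 3.2: take 3 of its 7 → requirement met.
Source H, Source Q: unused.
Cost = 17×0.4 + 3×3.2 = 16.4.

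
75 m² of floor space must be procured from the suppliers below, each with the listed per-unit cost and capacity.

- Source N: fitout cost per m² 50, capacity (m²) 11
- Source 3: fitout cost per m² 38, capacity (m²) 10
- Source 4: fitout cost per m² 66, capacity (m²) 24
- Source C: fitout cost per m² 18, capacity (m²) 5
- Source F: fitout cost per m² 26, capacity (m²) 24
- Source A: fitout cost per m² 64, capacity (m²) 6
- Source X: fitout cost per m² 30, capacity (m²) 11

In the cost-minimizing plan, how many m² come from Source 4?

8

Use suppliers in increasing cost order.
Take 5 from Source C at 18 — need 70 more.
Source F (26): use full 24 — 46 m² to go.
Source X at 30: take all 11 m² — 35 still needed.
Source 3 at 38: take all 10 m² — 25 still needed.
Source N at 50: take all 11 m² — 14 still needed.
Take 6 from Source A at 64 — need 8 more.
Source 4 (66): take the remaining 8 — done.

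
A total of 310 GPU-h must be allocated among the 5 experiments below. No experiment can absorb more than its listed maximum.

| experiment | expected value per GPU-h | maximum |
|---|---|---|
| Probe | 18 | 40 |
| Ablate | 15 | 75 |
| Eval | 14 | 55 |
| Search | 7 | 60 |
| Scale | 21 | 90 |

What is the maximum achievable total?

4855

Highest expected value per GPU-h first: Scale 21 > Probe 18 > Ablate 15 > Eval 14 > Search 7.
Scale: +90 to 90 (cap) — 220 left.
Probe takes 40 to reach its cap of 40 — 180 left.
Give Ablate 75 to hit its cap of 75 — 105 left.
Eval: +55 to 55 (cap) — 50 left.
Only 50 left; Search takes them to reach 50.
Total = 18×40 + 15×75 + 14×55 + 7×50 + 21×90 = 4855.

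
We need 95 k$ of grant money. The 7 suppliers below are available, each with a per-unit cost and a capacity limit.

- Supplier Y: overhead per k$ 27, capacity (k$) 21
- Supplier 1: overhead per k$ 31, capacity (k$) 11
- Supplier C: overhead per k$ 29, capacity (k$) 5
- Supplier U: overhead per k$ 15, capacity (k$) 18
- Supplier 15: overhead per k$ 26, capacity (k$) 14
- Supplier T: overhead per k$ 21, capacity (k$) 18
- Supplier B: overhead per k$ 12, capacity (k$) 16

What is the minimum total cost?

Use suppliers in increasing cost order.
Supplier B at 12: take all 16 k$ → 79 still needed.
Take 18 from Supplier U at 15 → need 61 more.
Supplier T (21): use full 18 → 43 k$ to go.
Supplier 15 (26): use full 14 → 29 k$ to go.
Take 21 from Supplier Y at 27 → need 8 more.
Supplier C (29): use full 5 → 3 k$ to go.
Take 3 from Supplier 1 at 31 to finish.
Cost = 16×12 + 18×15 + 18×21 + 14×26 + 21×27 + 5×29 + 3×31 = 2009.

2009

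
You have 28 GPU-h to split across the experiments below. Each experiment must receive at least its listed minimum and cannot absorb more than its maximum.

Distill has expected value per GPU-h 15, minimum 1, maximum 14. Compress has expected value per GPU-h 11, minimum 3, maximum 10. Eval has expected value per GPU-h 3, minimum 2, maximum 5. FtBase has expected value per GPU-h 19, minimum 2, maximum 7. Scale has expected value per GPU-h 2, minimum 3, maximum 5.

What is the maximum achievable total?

373

Meeting every minimum uses 1+3+2+2+3 = 11 GPU-h, leaving 17.
Order the experiments by expected value per GPU-h: FtBase 19 > Distill 15 > Compress 11 > Eval 3 > Scale 2.
FtBase: +5 to 7 (cap) ; 12 left.
Distill has room for 13 more but only 12 remain, so it gets 13.
Total = 15×13 + 11×3 + 3×2 + 19×7 + 2×3 = 373.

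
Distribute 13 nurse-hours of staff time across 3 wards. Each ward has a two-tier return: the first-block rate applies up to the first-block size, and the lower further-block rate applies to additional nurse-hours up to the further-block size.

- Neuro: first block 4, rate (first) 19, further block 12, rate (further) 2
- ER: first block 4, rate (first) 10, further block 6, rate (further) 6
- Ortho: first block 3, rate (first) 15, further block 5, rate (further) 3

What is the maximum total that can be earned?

173

Treat each block as its own option and order by rate: Neuro/tier1 19 > Ortho/tier1 15 > ER/tier1 10 > ER/tier2 6 > Ortho/tier2 3 > Neuro/tier2 2.
Fill Neuro tier1 block (4 at 19) → 9 left.
Fill Ortho tier1 block (3 at 15) → 6 left.
Fill ER tier1 block (4 at 10) → 2 left.
ER/tier2: +2 of 6 at 6; pool empty.
Total = 19×4 + 15×3 + 10×4 + 6×2 = 173.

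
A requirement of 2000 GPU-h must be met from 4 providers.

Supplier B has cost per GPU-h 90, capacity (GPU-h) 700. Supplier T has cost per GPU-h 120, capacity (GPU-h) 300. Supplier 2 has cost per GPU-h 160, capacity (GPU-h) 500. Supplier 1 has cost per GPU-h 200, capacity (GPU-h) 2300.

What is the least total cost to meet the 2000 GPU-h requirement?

Cheapest first:
Supplier B (90): use full 700 → 1300 GPU-h to go.
Take 300 from Supplier T at 120 → need 1000 more.
Take 500 from Supplier 2 at 160 → need 500 more.
Take 500 from Supplier 1 at 200 to finish.
Cost = 700×90 + 300×120 + 500×160 + 500×200 = 279000.

279000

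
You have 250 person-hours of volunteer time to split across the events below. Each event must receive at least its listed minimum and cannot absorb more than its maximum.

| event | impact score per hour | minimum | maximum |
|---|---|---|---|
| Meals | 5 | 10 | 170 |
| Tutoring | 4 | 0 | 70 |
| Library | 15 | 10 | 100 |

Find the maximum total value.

2250

Meeting every minimum uses 10+0+10 = 20 person-hours, leaving 230.
Order the events by impact score per hour: Library 15 > Meals 5 > Tutoring 4.
Library takes 90 more to reach its cap of 100 ; 140 left.
Meals has room for 160 more but only 140 remain, so it gets 150.
Total = 5×150 + 15×100 = 2250.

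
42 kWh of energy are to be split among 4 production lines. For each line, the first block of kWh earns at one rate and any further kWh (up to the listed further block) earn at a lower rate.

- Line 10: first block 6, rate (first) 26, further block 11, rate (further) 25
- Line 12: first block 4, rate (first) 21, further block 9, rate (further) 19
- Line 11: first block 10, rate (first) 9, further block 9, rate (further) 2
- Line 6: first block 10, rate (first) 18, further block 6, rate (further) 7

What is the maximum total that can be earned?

884

Rank every tier by rate: Line 10/first 26 > Line 10/second 25 > Line 12/first 21 > Line 12/second 19 > Line 6/first 18 > Line 11/first 9 > Line 6/second 7 > Line 11/second 2.
Line 10/first (26): +6 — 36 left.
Line 10 second at 25: fill all 11 — 25 left.
Line 12 first at 21: fill all 4 — 21 left.
Line 12 second at 19: fill all 9 — 12 left.
Line 6 first at 18: fill all 10 — 2 left.
2 remain; put them into Line 11 first at 9.
Total = 26×6 + 25×11 + 21×4 + 19×9 + 18×10 + 9×2 = 884.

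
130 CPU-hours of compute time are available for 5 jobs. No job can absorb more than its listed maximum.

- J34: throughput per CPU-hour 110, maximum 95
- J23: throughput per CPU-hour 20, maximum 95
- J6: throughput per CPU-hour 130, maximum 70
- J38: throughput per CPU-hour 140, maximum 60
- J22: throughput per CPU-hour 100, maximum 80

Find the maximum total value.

17500

Order the jobs by throughput per CPU-hour: J38 140 > J6 130 > J34 110 > J22 100 > J23 20.
J38 takes 60 to reach its cap of 60 — 70 left.
Give J6 70 to hit its cap of 70 — 0 left.
Total = 130×70 + 140×60 = 17500.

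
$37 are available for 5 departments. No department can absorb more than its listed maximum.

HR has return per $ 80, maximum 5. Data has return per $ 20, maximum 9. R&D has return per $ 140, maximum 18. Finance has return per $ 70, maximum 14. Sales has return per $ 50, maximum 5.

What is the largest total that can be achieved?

3900

Order the departments by return per $: R&D 140 > HR 80 > Finance 70 > Sales 50 > Data 20.
R&D takes 18 to reach its cap of 18 — 19 left.
HR: +5 to 5 (cap) — 14 left.
Finance: +14 to 14 (cap) — 0 left.
Total = 80×5 + 140×18 + 70×14 = 3900.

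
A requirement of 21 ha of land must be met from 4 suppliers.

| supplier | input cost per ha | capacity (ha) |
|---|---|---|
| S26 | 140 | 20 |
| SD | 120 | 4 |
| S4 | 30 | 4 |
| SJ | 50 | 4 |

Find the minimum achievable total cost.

Fill from the cheapest supplier first.
Take 4 from S4 at 30 ; need 17 more.
Take 4 from SJ at 50 ; need 13 more.
Take 4 from SD at 120 ; need 9 more.
S26 at 140: take 9 of its 20 ; requirement met.
Cost = 4×30 + 4×50 + 4×120 + 9×140 = 2060.

2060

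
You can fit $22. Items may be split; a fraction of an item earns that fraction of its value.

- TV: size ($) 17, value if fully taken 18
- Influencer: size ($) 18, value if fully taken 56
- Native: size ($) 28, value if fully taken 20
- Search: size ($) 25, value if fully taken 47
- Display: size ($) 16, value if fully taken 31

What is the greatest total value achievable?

Rank by value-to-size ratio: Influencer 56/18≈3.11, Display 31/16≈1.94, Search 47/25≈1.88, TV 18/17≈1.06, Native 20/28≈0.714.
All 18 $ of Influencer fit (value 56) → 4 remain.
Only 4 $ remain; take 4/16 of Display for value 31×4/16 = 7.75.
Total value = 63.75.

63.75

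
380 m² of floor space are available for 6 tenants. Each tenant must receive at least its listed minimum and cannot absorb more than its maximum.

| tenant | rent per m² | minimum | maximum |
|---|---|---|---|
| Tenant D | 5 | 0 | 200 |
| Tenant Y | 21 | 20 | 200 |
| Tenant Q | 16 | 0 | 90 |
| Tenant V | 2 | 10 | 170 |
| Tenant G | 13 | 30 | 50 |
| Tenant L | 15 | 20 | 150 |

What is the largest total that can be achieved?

6800

Meeting every minimum uses 0+20+0+10+30+20 = 80 m², leaving 300.
Rank by rent per m²: Tenant Y 21 > Tenant Q 16 > Tenant L 15 > Tenant G 13 > Tenant D 5 > Tenant V 2.
Give Tenant Y 180 more to hit its cap of 200 ; 120 left.
Tenant Q takes 90 more to reach its cap of 90 ; 30 left.
Tenant L: +30 (room for 130) → 50. Pool exhausted.
Total = 21×200 + 16×90 + 2×10 + 13×30 + 15×50 = 6800.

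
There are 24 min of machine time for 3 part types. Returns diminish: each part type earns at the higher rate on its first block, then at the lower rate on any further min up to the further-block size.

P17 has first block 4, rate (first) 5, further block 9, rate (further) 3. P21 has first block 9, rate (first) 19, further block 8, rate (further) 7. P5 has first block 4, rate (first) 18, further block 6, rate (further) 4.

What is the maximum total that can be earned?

314

Order all 6 blocks by rate: P21/T1 19 > P5/T1 18 > P21/T2 7 > P17/T1 5 > P5/T2 4 > P17/T2 3.
P21 T1 at 19: fill all 9 → 15 left.
P5 T1 at 18: fill all 4 → 11 left.
P21/T2 (7): +8 → 3 left.
P17/T1: +3 of 4 at 5; pool empty.
Total = 19×9 + 18×4 + 7×8 + 5×3 = 314.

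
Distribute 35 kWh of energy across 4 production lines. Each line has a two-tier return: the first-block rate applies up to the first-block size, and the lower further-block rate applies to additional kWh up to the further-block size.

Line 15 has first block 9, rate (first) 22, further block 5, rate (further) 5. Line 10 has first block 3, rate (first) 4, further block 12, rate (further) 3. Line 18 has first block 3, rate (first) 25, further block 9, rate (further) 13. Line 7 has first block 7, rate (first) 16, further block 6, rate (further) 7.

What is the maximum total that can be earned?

Order all 8 blocks by rate: Line 18/tier1 25 > Line 15/tier1 22 > Line 7/tier1 16 > Line 18/tier2 13 > Line 7/tier2 7 > Line 15/tier2 5 > Line 10/tier1 4 > Line 10/tier2 3.
Line 18/tier1 (25): +3 ; 32 left.
Line 15 tier1 at 22: fill all 9 ; 23 left.
Fill Line 7 tier1 block (7 at 16) ; 16 left.
Fill Line 18 tier2 block (9 at 13) ; 7 left.
Fill Line 7 tier2 block (6 at 7) ; 1 left.
1 remain; put them into Line 15 tier2 at 5.
Total = 25×3 + 22×9 + 16×7 + 13×9 + 7×6 + 5×1 = 549.

549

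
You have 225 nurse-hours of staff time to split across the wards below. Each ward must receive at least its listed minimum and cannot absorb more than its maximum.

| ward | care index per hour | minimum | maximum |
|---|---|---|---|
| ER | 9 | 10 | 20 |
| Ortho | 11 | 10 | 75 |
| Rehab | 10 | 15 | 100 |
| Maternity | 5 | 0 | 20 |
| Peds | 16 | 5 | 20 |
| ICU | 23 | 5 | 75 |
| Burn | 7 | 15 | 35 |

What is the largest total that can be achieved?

3365

Meeting every minimum uses 10+10+15+0+5+5+15 = 60 nurse-hours, leaving 165.
Highest care index per hour first: ICU 23 > Peds 16 > Ortho 11 > Rehab 10 > ER 9 > Burn 7 > Maternity 5.
ICU: +70 to 75 (cap) → 95 left.
Give Peds 15 more to hit its cap of 20 → 80 left.
Give Ortho 65 more to hit its cap of 75 → 15 left.
Rehab: +15 (room for 85) → 30. Pool exhausted.
Total = 9×10 + 11×75 + 10×30 + 16×20 + 23×75 + 7×15 = 3365.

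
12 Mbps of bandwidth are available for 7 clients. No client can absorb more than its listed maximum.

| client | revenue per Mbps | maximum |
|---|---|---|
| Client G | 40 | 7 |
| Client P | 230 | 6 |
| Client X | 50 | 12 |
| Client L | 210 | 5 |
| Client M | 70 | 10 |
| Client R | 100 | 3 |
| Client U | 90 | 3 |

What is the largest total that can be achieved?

Rank by revenue per Mbps: Client P 230 > Client L 210 > Client R 100 > Client U 90 > Client M 70 > Client X 50 > Client G 40.
Give Client P 6 to hit its cap of 6 → 6 left.
Give Client L 5 to hit its cap of 5 → 1 left.
Only 1 left; Client R takes them to reach 1.
Total = 230×6 + 210×5 + 100×1 = 2530.

2530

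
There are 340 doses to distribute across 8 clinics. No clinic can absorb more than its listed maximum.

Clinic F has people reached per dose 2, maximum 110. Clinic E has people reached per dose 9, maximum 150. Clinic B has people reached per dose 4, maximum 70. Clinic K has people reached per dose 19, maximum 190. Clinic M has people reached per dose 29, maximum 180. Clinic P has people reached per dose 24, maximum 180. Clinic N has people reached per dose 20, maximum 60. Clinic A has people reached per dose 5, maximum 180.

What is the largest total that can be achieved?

Highest people reached per dose first: Clinic M 29 > Clinic P 24 > Clinic N 20 > Clinic K 19 > Clinic E 9 > Clinic A 5 > Clinic B 4 > Clinic F 2.
Clinic M: +180 to 180 (cap) → 160 left.
Only 160 left; Clinic P takes them to reach 160.
Total = 29×180 + 24×160 = 9060.

9060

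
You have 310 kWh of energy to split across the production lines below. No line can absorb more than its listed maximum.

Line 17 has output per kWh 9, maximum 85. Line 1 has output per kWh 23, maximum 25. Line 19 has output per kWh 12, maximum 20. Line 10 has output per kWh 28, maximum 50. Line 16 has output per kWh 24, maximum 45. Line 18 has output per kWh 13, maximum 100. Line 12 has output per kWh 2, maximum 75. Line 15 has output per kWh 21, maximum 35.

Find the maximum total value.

Order the production lines by output per kWh: Line 10 28 > Line 16 24 > Line 1 23 > Line 15 21 > Line 18 13 > Line 19 12 > Line 17 9 > Line 12 2.
Give Line 10 50 to hit its cap of 50 ; 260 left.
Line 16: +45 to 45 (cap) ; 215 left.
Line 1 takes 25 to reach its cap of 25 ; 190 left.
Line 15: +35 to 35 (cap) ; 155 left.
Line 18 takes 100 to reach its cap of 100 ; 55 left.
Line 19: +20 to 20 (cap) ; 35 left.
Only 35 left; Line 17 takes them to reach 35.
Total = 9×35 + 23×25 + 12×20 + 28×50 + 24×45 + 13×100 + 21×35 = 5645.

5645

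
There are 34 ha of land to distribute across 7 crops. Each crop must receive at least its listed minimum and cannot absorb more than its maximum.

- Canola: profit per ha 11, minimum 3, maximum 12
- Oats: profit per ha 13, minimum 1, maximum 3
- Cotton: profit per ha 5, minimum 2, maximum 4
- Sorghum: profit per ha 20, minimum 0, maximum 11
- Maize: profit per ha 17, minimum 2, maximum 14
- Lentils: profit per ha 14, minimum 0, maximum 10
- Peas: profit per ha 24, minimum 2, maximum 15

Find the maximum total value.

670

Meeting every minimum uses 3+1+2+0+2+0+2 = 10 ha, leaving 24.
Rank by profit per ha: Peas 24 > Sorghum 20 > Maize 17 > Lentils 14 > Oats 13 > Canola 11 > Cotton 5.
Peas takes 13 more to reach its cap of 15 → 11 left.
Sorghum takes 11 more to reach its cap of 11 → 0 left.
Total = 11×3 + 13×1 + 5×2 + 20×11 + 17×2 + 24×15 = 670.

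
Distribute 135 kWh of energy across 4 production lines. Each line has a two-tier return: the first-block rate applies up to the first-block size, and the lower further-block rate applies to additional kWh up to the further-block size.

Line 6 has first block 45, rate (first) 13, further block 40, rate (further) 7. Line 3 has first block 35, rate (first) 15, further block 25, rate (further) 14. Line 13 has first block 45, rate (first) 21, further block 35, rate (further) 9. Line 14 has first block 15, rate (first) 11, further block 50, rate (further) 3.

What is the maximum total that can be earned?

2210

Treat each block as its own option and order by rate: Line 13/first 21 > Line 3/first 15 > Line 3/second 14 > Line 6/first 13 > Line 14/first 11 > Line 13/second 9 > Line 6/second 7 > Line 14/second 3.
Line 13 first at 21: fill all 45 ; 90 left.
Line 3 first at 15: fill all 35 ; 55 left.
Line 3/second (14): +25 ; 30 left.
30 remain; put them into Line 6 first at 13.
Total = 21×45 + 15×35 + 14×25 + 13×30 = 2210.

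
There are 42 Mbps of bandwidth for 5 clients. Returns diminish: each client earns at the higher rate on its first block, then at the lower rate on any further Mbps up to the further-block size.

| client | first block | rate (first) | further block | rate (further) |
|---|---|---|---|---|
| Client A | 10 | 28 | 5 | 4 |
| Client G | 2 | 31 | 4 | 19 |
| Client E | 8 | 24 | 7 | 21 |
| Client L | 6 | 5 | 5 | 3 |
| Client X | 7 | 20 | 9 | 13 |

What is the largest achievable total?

Order all 10 blocks by rate: Client G/tier1 31 > Client A/tier1 28 > Client E/tier1 24 > Client E/tier2 21 > Client X/tier1 20 > Client G/tier2 19 > Client X/tier2 13 > Client L/tier1 5 > Client A/tier2 4 > Client L/tier2 3.
Client G tier1 at 31: fill all 2 ; 40 left.
Client A/tier1 (28): +10 ; 30 left.
Client E/tier1 (24): +8 ; 22 left.
Fill Client E tier2 block (7 at 21) ; 15 left.
Fill Client X tier1 block (7 at 20) ; 8 left.
Fill Client G tier2 block (4 at 19) ; 4 left.
Client X tier2 at 13: only 4 left, fill 4.
Total = 31×2 + 28×10 + 24×8 + 21×7 + 20×7 + 19×4 + 13×4 = 949.

949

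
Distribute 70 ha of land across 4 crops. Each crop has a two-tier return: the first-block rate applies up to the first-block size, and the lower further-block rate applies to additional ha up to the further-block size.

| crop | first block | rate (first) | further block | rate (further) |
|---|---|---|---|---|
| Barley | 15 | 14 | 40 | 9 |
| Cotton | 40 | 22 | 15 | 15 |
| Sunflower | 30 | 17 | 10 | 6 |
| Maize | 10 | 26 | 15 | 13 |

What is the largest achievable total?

1480

Order all 8 blocks by rate: Maize/T1 26 > Cotton/T1 22 > Sunflower/T1 17 > Cotton/T2 15 > Barley/T1 14 > Maize/T2 13 > Barley/T2 9 > Sunflower/T2 6.
Fill Maize T1 block (10 at 26) ; 60 left.
Fill Cotton T1 block (40 at 22) ; 20 left.
20 remain; put them into Sunflower T1 at 17.
Total = 26×10 + 22×40 + 17×20 = 1480.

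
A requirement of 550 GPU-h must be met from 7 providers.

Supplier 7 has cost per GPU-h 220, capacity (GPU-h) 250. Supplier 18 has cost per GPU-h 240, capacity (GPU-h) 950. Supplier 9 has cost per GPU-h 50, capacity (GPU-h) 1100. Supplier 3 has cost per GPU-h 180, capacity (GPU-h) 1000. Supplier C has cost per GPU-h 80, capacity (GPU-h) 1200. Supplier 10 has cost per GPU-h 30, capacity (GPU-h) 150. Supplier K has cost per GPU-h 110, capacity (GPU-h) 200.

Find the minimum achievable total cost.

Cheapest first:
Supplier 10 at 30: take all 150 GPU-h → 400 still needed.
Supplier 9 at 50: take 400 of its 1100 → requirement met.
Supplier C, Supplier K, Supplier 3, Supplier 7, Supplier 18: unused.
Cost = 150×30 + 400×50 = 24500.

24500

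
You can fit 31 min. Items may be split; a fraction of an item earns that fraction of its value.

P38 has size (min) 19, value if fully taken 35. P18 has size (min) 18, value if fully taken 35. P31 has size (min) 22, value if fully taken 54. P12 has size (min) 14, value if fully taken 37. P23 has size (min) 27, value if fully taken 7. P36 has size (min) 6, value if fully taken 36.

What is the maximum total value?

100

Sort by value density: P36 36/6≈6, P12 37/14≈2.64, P31 54/22≈2.45, P18 35/18≈1.94, P38 35/19≈1.84, P23 7/27≈0.259.
Take all of P36 (6 min, value 36) → 25 min left.
P12: take in full, 14 min for value 37 → 11 left.
Only 11 min remain; take 11/22 of P31 for value 54×11/22 = 27.
Total value = 100.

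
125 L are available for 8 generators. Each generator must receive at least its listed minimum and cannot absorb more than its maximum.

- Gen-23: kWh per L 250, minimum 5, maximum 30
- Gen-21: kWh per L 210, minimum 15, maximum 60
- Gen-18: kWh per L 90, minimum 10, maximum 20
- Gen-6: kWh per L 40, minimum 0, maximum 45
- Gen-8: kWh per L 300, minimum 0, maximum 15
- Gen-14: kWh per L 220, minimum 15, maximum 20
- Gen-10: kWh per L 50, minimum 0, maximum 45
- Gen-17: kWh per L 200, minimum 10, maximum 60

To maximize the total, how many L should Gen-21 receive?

Meeting every minimum uses 5+15+10+0+0+15+0+10 = 55 L, leaving 70.
Rank by kWh per L: Gen-8 300 > Gen-23 250 > Gen-14 220 > Gen-21 210 > Gen-17 200 > Gen-18 90 > Gen-10 50 > Gen-6 40.
Gen-8: +15 to 15 (cap) → 55 left.
Give Gen-23 25 more to hit its cap of 30 → 30 left.
Gen-14 takes 5 more to reach its cap of 20 → 25 left.
Gen-21: +25 (room for 45) → 40. Pool exhausted.

40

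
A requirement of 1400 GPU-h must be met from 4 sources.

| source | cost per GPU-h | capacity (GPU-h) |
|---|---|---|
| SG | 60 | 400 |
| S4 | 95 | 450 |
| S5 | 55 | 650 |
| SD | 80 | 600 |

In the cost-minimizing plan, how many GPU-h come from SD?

350

Cheapest first:
S5 at 55: take all 650 GPU-h → 750 still needed.
Take 400 from SG at 60 → need 350 more.
SD (80): take the remaining 350 → done.
S4: unused.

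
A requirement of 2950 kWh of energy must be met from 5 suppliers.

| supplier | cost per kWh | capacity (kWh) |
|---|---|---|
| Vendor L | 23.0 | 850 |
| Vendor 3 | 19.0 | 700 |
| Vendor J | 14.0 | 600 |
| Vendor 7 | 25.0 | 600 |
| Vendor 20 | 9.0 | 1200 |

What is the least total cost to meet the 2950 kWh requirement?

42850

Cheapest first:
Vendor 20 at 9.0: take all 1200 kWh ; 1750 still needed.
Take 600 from Vendor J at 14.0 ; need 1150 more.
Vendor 3 (19.0): use full 700 ; 450 kWh to go.
Vendor L at 23.0: take 450 of its 850 ; requirement met.
Vendor 7: unused.
Cost = 1200×9.0 + 600×14.0 + 700×19.0 + 450×23.0 = 42850.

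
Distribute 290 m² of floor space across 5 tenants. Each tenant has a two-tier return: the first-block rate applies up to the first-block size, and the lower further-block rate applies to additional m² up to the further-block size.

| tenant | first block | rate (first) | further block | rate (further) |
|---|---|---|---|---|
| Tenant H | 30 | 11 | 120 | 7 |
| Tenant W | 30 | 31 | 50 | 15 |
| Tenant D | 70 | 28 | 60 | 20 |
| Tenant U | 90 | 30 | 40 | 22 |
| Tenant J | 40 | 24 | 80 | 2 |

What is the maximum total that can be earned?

7830

Order all 10 blocks by rate: Tenant W/first 31 > Tenant U/first 30 > Tenant D/first 28 > Tenant J/first 24 > Tenant U/second 22 > Tenant D/second 20 > Tenant W/second 15 > Tenant H/first 11 > Tenant H/second 7 > Tenant J/second 2.
Tenant W/first (31): +30 → 260 left.
Fill Tenant U first block (90 at 30) → 170 left.
Tenant D/first (28): +70 → 100 left.
Tenant J/first (24): +40 → 60 left.
Fill Tenant U second block (40 at 22) → 20 left.
Tenant D/second: +20 of 60 at 20; pool empty.
Total = 31×30 + 30×90 + 28×70 + 24×40 + 22×40 + 20×20 = 7830.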